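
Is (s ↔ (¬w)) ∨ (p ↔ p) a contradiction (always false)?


Truth table over {p, s, w}:
p | s | w | φ
-------------
F | F | F | T
T | F | F | T
F | T | F | T
T | T | F | T
F | F | T | T
T | F | T | T
F | T | T | T
T | T | T | T
Satisfying assignment at row 1: p=F, s=F, w=F gives T.

No, it is not a contradiction.


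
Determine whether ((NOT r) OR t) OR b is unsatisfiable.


Truth table over {b, r, t}:
b | r | t | φ
-------------
F | F | F | T
T | F | F | T
F | T | F | F
T | T | F | T
F | F | T | T
T | F | T | T
F | T | T | T
T | T | T | T
Satisfying assignment at row 1: b=F, r=F, t=F gives T.

No, it is not a contradiction.


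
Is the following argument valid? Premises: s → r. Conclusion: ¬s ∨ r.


This matches the form of material implication: the conclusion follows in every model of the premises.

Valid.


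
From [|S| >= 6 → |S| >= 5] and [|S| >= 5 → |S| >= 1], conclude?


Hypothetical syllogism: from (P → Q) and (Q → R), infer (P → R).
Chain the two implications through the shared middle term '|S| >= 5'.

|S| >= 6 → |S| >= 1


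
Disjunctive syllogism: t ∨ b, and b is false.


Disjunctive syllogism: from (P ∨ Q) and ¬P, infer Q.
One disjunct, 'b', is ruled out; the other must hold.

t


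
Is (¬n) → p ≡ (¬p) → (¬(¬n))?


Compare truth tables:
n | p | φ | ψ
-------------
F | F | F | F
T | F | T | T
F | T | T | T
T | T | T | T
The columns φ and ψ agree on every row.

Yes, they are logically equivalent.


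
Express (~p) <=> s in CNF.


Step 1: Rewrite (¬p) ↔ s as ((¬p) → s) ∧ (s → (¬p)).
Step 2: Rewrite each implication as a disjunction.
Step 3: Eliminate any double negations (¬¬X = X).

(p | s) & ((~s) | (~p))


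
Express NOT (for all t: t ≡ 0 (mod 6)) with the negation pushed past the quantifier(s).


¬(for all x: φ) = there exists x: ¬φ, and ¬(there exists x: φ) = for all x: ¬φ.
Apply to the universal statement.

there exists t: NOT(t ≡ 0 (mod 6))


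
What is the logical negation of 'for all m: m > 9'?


¬(for all x: φ) = there exists x: ¬φ, and ¬(there exists x: φ) = for all x: ¬φ.
Apply to the universal statement.

there exists m: NOT(m > 9)


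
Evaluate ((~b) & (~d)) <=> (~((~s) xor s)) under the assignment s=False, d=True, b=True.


Substitute s=False, d=True, b=True:
~b = False
~d = False
(~b) & (~d) = False & False = False
~s = True
(~s) xor s = True xor False = True
~((~s) xor s) = False
((~b) & (~d)) <=> (~((~s) xor s)) = False <=> False = True

True


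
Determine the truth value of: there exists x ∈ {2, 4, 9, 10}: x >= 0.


Evaluate the predicate on each element: 2:T, 4:T, 9:T, 10:T.
Witness x = 2 satisfies the predicate.

T


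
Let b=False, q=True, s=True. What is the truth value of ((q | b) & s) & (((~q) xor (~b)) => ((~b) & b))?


Substitute b=False, q=True, s=True:
q | b = True | False = True
(q | b) & s = True & True = True
~q = False
~b = True
(~q) xor (~b) = False xor True = True
~b = True
(~b) & b = True & False = False
((~q) xor (~b)) => ((~b) & b) = True => False = False
((q | b) & s) & (((~q) xor (~b)) => ((~b) & b)) = True & False = False

False


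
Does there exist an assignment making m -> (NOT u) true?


Search for a satisfying assignment over {m, u}.
Try m=F, u=F: the formula evaluates to T.
A satisfying assignment exists.

Satisfiable.


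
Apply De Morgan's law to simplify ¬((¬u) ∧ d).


De Morgan: the negation of a conjunction is the disjunction of the negations.
Distribute ¬ across ∧, flipping it to ∨, and negate each literal.

u ∨ (¬d)


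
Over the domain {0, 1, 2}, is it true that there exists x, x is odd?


Evaluate the predicate on each element: 0:F, 1:T, 2:F.
Witness x = 1 satisfies the predicate.

T


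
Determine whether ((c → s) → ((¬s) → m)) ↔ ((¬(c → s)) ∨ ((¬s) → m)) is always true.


Build the truth table over {c, m, s}:
c | m | s | φ
-------------
F | F | F | T
T | F | F | T
F | T | F | T
T | T | F | T
F | F | T | T
T | F | T | T
F | T | T | T
T | T | T | T
Every row evaluates to true.

Yes, it is a tautology.


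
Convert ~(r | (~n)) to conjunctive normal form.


Step 1: Apply De Morgan: ¬(r ∨ (¬n)) = ¬r ∧ ¬(¬n).
Step 2: Eliminate any double negations (¬¬X = X).

(~r) & n


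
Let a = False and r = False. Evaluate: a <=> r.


Biconditional is true when both operands have the same truth value.
Substitute: a=False, r=False.
False <=> False evaluates to True.

True


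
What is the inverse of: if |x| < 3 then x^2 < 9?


The inverse of (P → Q) is (¬P → ¬Q). It is equivalent to the converse, not to the original.
Here P = '|x| < 3' and Q = 'x^2 < 9'.

If not (|x| < 3), then not (x^2 < 9).


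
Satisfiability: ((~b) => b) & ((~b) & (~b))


Check all 2 assignments over {b}:
b | φ
-----
False | False
True | False
No assignment makes the formula true.

Unsatisfiable.


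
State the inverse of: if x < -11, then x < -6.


The inverse of (P → Q) is (¬P → ¬Q). It is equivalent to the converse, not to the original.
Here P = 'x < -11' and Q = 'x < -6'.

If not (x < -11), then not (x < -6).


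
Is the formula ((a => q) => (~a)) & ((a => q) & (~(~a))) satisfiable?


Check all 4 assignments over {a, q}:
a | q | φ
---------
False | False | False
True | False | False
False | True | False
True | True | False
No assignment makes the formula true.

Unsatisfiable.


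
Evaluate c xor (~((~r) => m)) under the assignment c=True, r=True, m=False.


Substitute c=True, r=True, m=False:
~r = False
(~r) => m = False => False = True
~((~r) => m) = False
c xor (~((~r) => m)) = True xor False = True

True


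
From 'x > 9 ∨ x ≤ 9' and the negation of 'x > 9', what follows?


Disjunctive syllogism: from (P ∨ Q) and ¬P, infer Q.
One disjunct, 'x > 9', is ruled out; the other must hold.

x ≤ 9


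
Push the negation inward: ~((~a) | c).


De Morgan: the negation of a disjunction is the conjunction of the negations.
Distribute ~ across |, flipping it to &, and negate each literal.

a & (~c)


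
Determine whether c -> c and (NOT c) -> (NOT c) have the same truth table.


Compare truth tables:
c | φ | ψ
---------
F | T | T
T | T | T
The columns φ and ψ agree on every row.

Yes, they are logically equivalent.


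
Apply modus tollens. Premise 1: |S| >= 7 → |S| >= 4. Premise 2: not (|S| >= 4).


Modus tollens: from (P → Q) and ¬Q, infer ¬P.
Q = '|S| >= 4' is denied; since P → Q, P must also fail.

Not (|S| >= 7).


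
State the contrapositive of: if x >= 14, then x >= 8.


The contrapositive of (P → Q) is (¬Q → ¬P); it is logically equivalent to the original.
Here P = 'x >= 14' and Q = 'x >= 8'.

If not (x >= 8), then not (x >= 14).


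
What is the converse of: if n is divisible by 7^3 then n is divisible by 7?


The converse of (P → Q) is (Q → P). It is not in general equivalent to the original.
Here P = 'n is divisible by 7^3' and Q = 'n is divisible by 7'.

If n is divisible by 7, then n is divisible by 7^3.


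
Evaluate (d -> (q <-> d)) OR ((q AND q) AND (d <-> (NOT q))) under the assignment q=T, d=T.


Substitute q=T, d=T:
q <-> d = T <-> T = T
d -> (q <-> d) = T -> T = T
q AND q = T AND T = T
NOT q = F
d <-> (NOT q) = T <-> F = F
(q AND q) AND (d <-> (NOT q)) = T AND F = F
(d -> (q <-> d)) OR ((q AND q) AND (d <-> (NOT q))) = T OR F = T

T


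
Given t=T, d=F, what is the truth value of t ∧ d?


Conjunction is true only when both operands are true.
Substitute: t=T, d=F.
T ∧ F evaluates to F.

F


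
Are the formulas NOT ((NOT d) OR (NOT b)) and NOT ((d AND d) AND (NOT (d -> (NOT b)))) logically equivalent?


Compare truth tables:
b | d | φ | ψ
-------------
F | F | F | T
T | F | F | T
F | T | F | T
T | T | T | F
They differ at row 1 (b=F, d=F): φ=F but ψ=T.

No, they are not logically equivalent.


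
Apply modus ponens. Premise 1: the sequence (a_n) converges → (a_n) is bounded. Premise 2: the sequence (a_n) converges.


Modus ponens: from (P → Q) and P, infer Q.
P = 'the sequence (a_n) converges' is asserted, and P → Q holds, so Q follows.

(a_n) is bounded.


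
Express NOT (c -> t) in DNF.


Step 1: Rewrite implication then negate: ¬(¬c ∨ t) = c ∧ ¬t.

c AND (NOT t)


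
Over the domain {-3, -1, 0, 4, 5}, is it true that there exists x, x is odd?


Evaluate the predicate on each element: -3:T, -1:T, 0:F, 4:F, 5:T.
Witness x = -3 satisfies the predicate.

T


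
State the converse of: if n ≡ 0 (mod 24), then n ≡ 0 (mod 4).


The converse of (P → Q) is (Q → P). It is not in general equivalent to the original.
Here P = 'n ≡ 0 (mod 24)' and Q = 'n ≡ 0 (mod 4)'.

If n ≡ 0 (mod 4), then n ≡ 0 (mod 24).


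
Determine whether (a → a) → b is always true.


Build the truth table over {a, b}:
a | b | φ
---------
F | F | F
T | F | F
F | T | T
T | T | T
Counterexample at row 1: with a=F, b=F, the formula is F.

No, it is not a tautology.


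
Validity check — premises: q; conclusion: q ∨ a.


This matches the form of disjunction introduction: the conclusion follows in every model of the premises.

Valid.


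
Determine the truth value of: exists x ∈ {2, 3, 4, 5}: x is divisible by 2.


Evaluate the predicate on each element: 2:True, 3:False, 4:True, 5:False.
Witness x = 2 satisfies the predicate.

True


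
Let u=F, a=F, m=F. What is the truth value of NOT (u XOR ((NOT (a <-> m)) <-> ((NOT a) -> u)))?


Substitute u=F, a=F, m=F:
a <-> m = F <-> F = T
NOT (a <-> m) = F
NOT a = T
(NOT a) -> u = T -> F = F
(NOT (a <-> m)) <-> ((NOT a) -> u) = F <-> F = T
u XOR ((NOT (a <-> m)) <-> ((NOT a) -> u)) = F XOR T = T
NOT (u XOR ((NOT (a <-> m)) <-> ((NOT a) -> u))) = F

F


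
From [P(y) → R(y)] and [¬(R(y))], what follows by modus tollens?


Modus tollens: from (P → Q) and ¬Q, infer ¬P.
Q = 'R(y)' is denied; since P → Q, P must also fail.

Not (P(y)).


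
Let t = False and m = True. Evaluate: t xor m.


Exclusive or is true when exactly one operand is true.
Substitute: t=False, m=True.
False xor True evaluates to True.

True


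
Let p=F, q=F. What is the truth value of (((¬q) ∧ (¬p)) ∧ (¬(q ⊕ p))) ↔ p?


Substitute p=F, q=F:
¬q = T
¬p = T
(¬q) ∧ (¬p) = T ∧ T = T
q ⊕ p = F ⊕ F = F
¬(q ⊕ p) = T
((¬q) ∧ (¬p)) ∧ (¬(q ⊕ p)) = T ∧ T = T
(((¬q) ∧ (¬p)) ∧ (¬(q ⊕ p))) ↔ p = T ↔ F = F

F


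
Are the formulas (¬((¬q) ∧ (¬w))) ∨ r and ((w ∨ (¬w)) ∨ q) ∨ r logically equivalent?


Compare truth tables:
q | r | w | φ | ψ
-----------------
F | F | F | F | T
T | F | F | T | T
F | T | F | T | T
T | T | F | T | T
F | F | T | T | T
T | F | T | T | T
F | T | T | T | T
T | T | T | T | T
They differ at row 1 (q=F, r=F, w=F): φ=F but ψ=T.

No, they are not logically equivalent.


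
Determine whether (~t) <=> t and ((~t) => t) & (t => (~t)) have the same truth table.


Compare truth tables:
t | φ | ψ
---------
False | False | False
True | False | False
The columns φ and ψ agree on every row.

Yes, they are logically equivalent.


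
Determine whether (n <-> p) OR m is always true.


Build the truth table over {m, n, p}:
m | n | p | φ
-------------
F | F | F | T
T | F | F | T
F | T | F | F
T | T | F | T
F | F | T | F
T | F | T | T
F | T | T | T
T | T | T | T
Counterexample at row 3: with m=F, n=T, p=F, the formula is F.

No, it is not a tautology.


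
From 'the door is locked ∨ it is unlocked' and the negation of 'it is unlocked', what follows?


Disjunctive syllogism: from (P ∨ Q) and ¬P, infer Q.
One disjunct, 'it is unlocked', is ruled out; the other must hold.

the door is locked


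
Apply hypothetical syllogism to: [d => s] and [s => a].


Hypothetical syllogism: from (P → Q) and (Q → R), infer (P → R).
Chain the two implications through the shared middle term 's'.

d => a


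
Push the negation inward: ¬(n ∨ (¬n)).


De Morgan: the negation of a disjunction is the conjunction of the negations.
Distribute ¬ across ∨, flipping it to ∧, and negate each literal.

(¬n) ∧ n


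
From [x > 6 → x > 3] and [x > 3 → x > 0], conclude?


Hypothetical syllogism: from (P → Q) and (Q → R), infer (P → R).
Chain the two implications through the shared middle term 'x > 3'.

x > 6 → x > 0


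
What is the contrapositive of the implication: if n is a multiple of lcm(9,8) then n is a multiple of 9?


The contrapositive of (P → Q) is (¬Q → ¬P); it is logically equivalent to the original.
Here P = 'n is a multiple of lcm(9,8)' and Q = 'n is a multiple of 9'.

If not (n is a multiple of 9), then not (n is a multiple of lcm(9,8)).


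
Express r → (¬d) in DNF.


Step 1: Rewrite r → (¬d) as ¬r ∨ (¬d).

(¬r) ∨ (¬d)


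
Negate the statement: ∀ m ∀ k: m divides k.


Negation flips each quantifier (∀↔∃) and negates the inner predicate.
¬(∀ m ∀ k: φ) = ∃ m ∃ k: ¬φ.

∃ m ∃ k: ¬(m divides k)


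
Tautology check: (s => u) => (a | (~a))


Build the truth table over {a, s, u}:
a | s | u | φ
-------------
False | False | False | True
True | False | False | True
False | True | False | True
True | True | False | True
False | False | True | True
True | False | True | True
False | True | True | True
True | True | True | True
Every row evaluates to true.

Yes, it is a tautology.


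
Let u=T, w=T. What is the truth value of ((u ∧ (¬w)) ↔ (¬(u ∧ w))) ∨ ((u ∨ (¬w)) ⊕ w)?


Substitute u=T, w=T:
¬w = F
u ∧ (¬w) = T ∧ F = F
u ∧ w = T ∧ T = T
¬(u ∧ w) = F
(u ∧ (¬w)) ↔ (¬(u ∧ w)) = F ↔ F = T
¬w = F
u ∨ (¬w) = T ∨ F = T
(u ∨ (¬w)) ⊕ w = T ⊕ T = F
((u ∧ (¬w)) ↔ (¬(u ∧ w))) ∨ ((u ∨ (¬w)) ⊕ w) = T ∨ F = T

T


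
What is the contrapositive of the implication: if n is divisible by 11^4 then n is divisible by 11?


The contrapositive of (P → Q) is (¬Q → ¬P); it is logically equivalent to the original.
Here P = 'n is divisible by 11^4' and Q = 'n is divisible by 11'.

If not (n is divisible by 11), then not (n is divisible by 11^4).


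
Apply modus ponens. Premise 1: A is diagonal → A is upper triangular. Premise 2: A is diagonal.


Modus ponens: from (P → Q) and P, infer Q.
P = 'A is diagonal' is asserted, and P → Q holds, so Q follows.

A is upper triangular.


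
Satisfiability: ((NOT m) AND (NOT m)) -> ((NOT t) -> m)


Search for a satisfying assignment over {m, t}.
Try m=T, t=F: the formula evaluates to T.
A satisfying assignment exists.

Satisfiable.


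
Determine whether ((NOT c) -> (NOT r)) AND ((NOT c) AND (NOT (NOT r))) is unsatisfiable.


Truth table over {c, r}:
c | r | φ
---------
F | F | F
T | F | F
F | T | F
T | T | F
Every row is false.

Yes, it is a contradiction.


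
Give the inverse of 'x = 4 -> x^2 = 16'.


The inverse of (P → Q) is (¬P → ¬Q). It is equivalent to the converse, not to the original.
Here P = 'x = 4' and Q = 'x^2 = 16'.

If not (x = 4), then not (x^2 = 16).


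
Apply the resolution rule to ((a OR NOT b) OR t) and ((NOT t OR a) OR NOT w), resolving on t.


The clauses contain complementary literals t and NOTt.
Resolution eliminates this pair and disjoins the remaining literals (merging duplicates).

((NOT b OR a) OR NOT w)


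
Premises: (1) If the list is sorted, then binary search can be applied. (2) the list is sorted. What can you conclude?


Modus ponens: from (P → Q) and P, infer Q.
P = 'the list is sorted' is asserted, and P → Q holds, so Q follows.

binary search can be applied.


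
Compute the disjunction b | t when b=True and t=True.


Disjunction is false only when both operands are false.
Substitute: b=True, t=True.
True | True evaluates to True.

True


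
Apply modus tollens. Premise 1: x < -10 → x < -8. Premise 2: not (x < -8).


Modus tollens: from (P → Q) and ¬Q, infer ¬P.
Q = 'x < -8' is denied; since P → Q, P must also fail.

Not (x < -10).


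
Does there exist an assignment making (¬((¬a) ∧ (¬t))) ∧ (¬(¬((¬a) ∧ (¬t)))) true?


Check all 4 assignments over {a, t}:
a | t | φ
---------
F | F | F
T | F | F
F | T | F
T | T | F
No assignment makes the formula true.

Unsatisfiable.


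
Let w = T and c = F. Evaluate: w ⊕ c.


Exclusive or is true when exactly one operand is true.
Substitute: w=T, c=F.
T ⊕ F evaluates to T.

T


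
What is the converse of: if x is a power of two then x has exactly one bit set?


The converse of (P → Q) is (Q → P). It is not in general equivalent to the original.
Here P = 'x is a power of two' and Q = 'x has exactly one bit set'.

If x has exactly one bit set, then x is a power of two.


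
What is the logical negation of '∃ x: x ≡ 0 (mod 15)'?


¬(∀ x: φ) = ∃ x: ¬φ, and ¬(∃ x: φ) = ∀ x: ¬φ.
Apply to the existential statement.

∀ x: ¬(x ≡ 0 (mod 15))


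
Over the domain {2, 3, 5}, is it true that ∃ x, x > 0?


Evaluate the predicate on each element: 2:T, 3:T, 5:T.
Witness x = 2 satisfies the predicate.

T


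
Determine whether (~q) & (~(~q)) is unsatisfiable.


Truth table over {q}:
q | φ
-----
False | False
True | False
Every row is false.

Yes, it is a contradiction.


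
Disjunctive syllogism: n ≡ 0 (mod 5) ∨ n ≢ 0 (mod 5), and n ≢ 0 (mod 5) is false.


Disjunctive syllogism: from (P ∨ Q) and ¬P, infer Q.
One disjunct, 'n ≢ 0 (mod 5)', is ruled out; the other must hold.

n ≡ 0 (mod 5)


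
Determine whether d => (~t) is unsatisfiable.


Truth table over {d, t}:
d | t | φ
---------
False | False | True
True | False | True
False | True | True
True | True | False
Satisfying assignment at row 1: d=False, t=False gives True.

No, it is not a contradiction.


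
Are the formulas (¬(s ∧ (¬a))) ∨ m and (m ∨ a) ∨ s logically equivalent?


Compare truth tables:
a | m | s | φ | ψ
-----------------
F | F | F | T | F
T | F | F | T | T
F | T | F | T | T
T | T | F | T | T
F | F | T | F | T
T | F | T | T | T
F | T | T | T | T
T | T | T | T | T
They differ at row 1 (a=F, m=F, s=F): φ=T but ψ=F.

No, they are not logically equivalent.


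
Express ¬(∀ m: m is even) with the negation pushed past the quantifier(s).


¬(∀ x: φ) = ∃ x: ¬φ, and ¬(∃ x: φ) = ∀ x: ¬φ.
Apply to the universal statement.

∃ m: ¬(m is even)


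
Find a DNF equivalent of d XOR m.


Step 1: d ⊕ m is true exactly when they disagree: (d ∧ ¬m) ∨ (¬d ∧ m).

(d AND (NOT m)) OR ((NOT d) AND m)


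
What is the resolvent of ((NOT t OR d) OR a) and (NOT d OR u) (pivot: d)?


The clauses contain complementary literals d and NOTd.
Resolution eliminates this pair and disjoins the remaining literals (merging duplicates).

((NOT t OR a) OR u)


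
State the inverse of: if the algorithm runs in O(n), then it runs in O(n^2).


The inverse of (P → Q) is (¬P → ¬Q). It is equivalent to the converse, not to the original.
Here P = 'the algorithm runs in O(n)' and Q = 'it runs in O(n^2)'.

If not (the algorithm runs in O(n)), then not (it runs in O(n^2)).


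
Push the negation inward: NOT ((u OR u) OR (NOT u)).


De Morgan: the negation of a disjunction is the conjunction of the negations.
Distribute NOT across OR, flipping it to AND, and negate each literal.

((NOT u) AND (NOT u)) AND u


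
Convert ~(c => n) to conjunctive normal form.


Step 1: Rewrite c → n as ¬c ∨ n.
Step 2: Negate: ¬(¬c ∨ n) = c ∧ ¬n (De Morgan + double negation).

c & (~n)


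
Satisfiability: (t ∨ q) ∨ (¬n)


Search for a satisfying assignment over {n, q, t}.
Try n=F, q=F, t=F: the formula evaluates to T.
A satisfying assignment exists.

Satisfiable.


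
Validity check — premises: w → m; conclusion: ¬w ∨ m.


This matches the form of material implication: the conclusion follows in every model of the premises.

Valid.


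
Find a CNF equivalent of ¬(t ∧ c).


Step 1: Apply De Morgan: ¬(t ∧ c) = ¬t ∨ ¬c.

(¬t) ∨ (¬c)


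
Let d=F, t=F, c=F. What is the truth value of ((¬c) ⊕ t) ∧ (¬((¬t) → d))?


Substitute d=F, t=F, c=F:
¬c = T
(¬c) ⊕ t = T ⊕ F = T
¬t = T
(¬t) → d = T → F = F
¬((¬t) → d) = T
((¬c) ⊕ t) ∧ (¬((¬t) → d)) = T ∧ T = T

T


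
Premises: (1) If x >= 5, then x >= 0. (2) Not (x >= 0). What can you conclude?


Modus tollens: from (P → Q) and ¬Q, infer ¬P.
Q = 'x >= 0' is denied; since P → Q, P must also fail.

Not (x >= 5).


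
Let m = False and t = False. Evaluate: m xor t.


Exclusive or is true when exactly one operand is true.
Substitute: m=False, t=False.
False xor False evaluates to False.

False


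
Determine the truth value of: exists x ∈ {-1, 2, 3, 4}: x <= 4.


Evaluate the predicate on each element: -1:True, 2:True, 3:True, 4:True.
Witness x = -1 satisfies the predicate.

True


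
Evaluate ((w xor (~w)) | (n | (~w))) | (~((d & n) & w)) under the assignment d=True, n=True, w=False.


Substitute d=True, n=True, w=False:
~w = True
w xor (~w) = False xor True = True
~w = True
n | (~w) = True | True = True
(w xor (~w)) | (n | (~w)) = True | True = True
d & n = True & True = True
(d & n) & w = True & False = False
~((d & n) & w) = True
((w xor (~w)) | (n | (~w))) | (~((d & n) & w)) = True | True = True

True


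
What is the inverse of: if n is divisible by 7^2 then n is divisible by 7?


The inverse of (P → Q) is (¬P → ¬Q). It is equivalent to the converse, not to the original.
Here P = 'n is divisible by 7^2' and Q = 'n is divisible by 7'.

If not (n is divisible by 7^2), then not (n is divisible by 7).


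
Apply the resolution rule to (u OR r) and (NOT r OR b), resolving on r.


The clauses contain complementary literals r and NOTr.
Resolution eliminates this pair and disjoins the remaining literals (merging duplicates).

(u OR b)


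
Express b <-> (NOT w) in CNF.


Step 1: Rewrite b ↔ (¬w) as (b → (¬w)) ∧ ((¬w) → b).
Step 2: Rewrite each implication as a disjunction.
Step 3: Eliminate any double negations (¬¬X = X).

((NOT b) OR (NOT w)) AND (w OR b)


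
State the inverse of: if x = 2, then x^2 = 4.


The inverse of (P → Q) is (¬P → ¬Q). It is equivalent to the converse, not to the original.
Here P = 'x = 2' and Q = 'x^2 = 4'.

If not (x = 2), then not (x^2 = 4).


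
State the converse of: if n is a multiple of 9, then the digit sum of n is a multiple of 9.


The converse of (P → Q) is (Q → P). It is not in general equivalent to the original.
Here P = 'n is a multiple of 9' and Q = 'the digit sum of n is a multiple of 9'.

If the digit sum of n is a multiple of 9, then n is a multiple of 9.


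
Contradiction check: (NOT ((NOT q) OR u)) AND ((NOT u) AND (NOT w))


Truth table over {q, u, w}:
q | u | w | φ
-------------
F | F | F | F
T | F | F | T
F | T | F | F
T | T | F | F
F | F | T | F
T | F | T | F
F | T | T | F
T | T | T | F
Satisfying assignment at row 2: q=T, u=F, w=F gives T.

No, it is not a contradiction.


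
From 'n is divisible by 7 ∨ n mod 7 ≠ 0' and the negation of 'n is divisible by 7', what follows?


Disjunctive syllogism: from (P ∨ Q) and ¬P, infer Q.
One disjunct, 'n is divisible by 7', is ruled out; the other must hold.

n mod 7 ≠ 0


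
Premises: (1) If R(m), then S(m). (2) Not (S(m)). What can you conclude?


Modus tollens: from (P → Q) and ¬Q, infer ¬P.
Q = 'S(m)' is denied; since P → Q, P must also fail.

Not (R(m)).


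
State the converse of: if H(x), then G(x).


The converse of (P → Q) is (Q → P). It is not in general equivalent to the original.
Here P = 'H(x)' and Q = 'G(x)'.

If G(x), then H(x).


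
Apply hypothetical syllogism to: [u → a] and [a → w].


Hypothetical syllogism: from (P → Q) and (Q → R), infer (P → R).
Chain the two implications through the shared middle term 'a'.

u → w


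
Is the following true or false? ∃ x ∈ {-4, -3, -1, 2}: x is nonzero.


Evaluate the predicate on each element: -4:T, -3:T, -1:T, 2:T.
Witness x = -4 satisfies the predicate.

T


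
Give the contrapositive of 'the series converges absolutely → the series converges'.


The contrapositive of (P → Q) is (¬Q → ¬P); it is logically equivalent to the original.
Here P = 'the series converges absolutely' and Q = 'the series converges'.

If not (the series converges), then not (the series converges absolutely).


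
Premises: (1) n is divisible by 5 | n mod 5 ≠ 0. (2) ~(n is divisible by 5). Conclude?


Disjunctive syllogism: from (P ∨ Q) and ¬P, infer Q.
One disjunct, 'n is divisible by 5', is ruled out; the other must hold.

n mod 5 ≠ 0


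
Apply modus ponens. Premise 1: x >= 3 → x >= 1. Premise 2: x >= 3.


Modus ponens: from (P → Q) and P, infer Q.
P = 'x >= 3' is asserted, and P → Q holds, so Q follows.

x >= 1.


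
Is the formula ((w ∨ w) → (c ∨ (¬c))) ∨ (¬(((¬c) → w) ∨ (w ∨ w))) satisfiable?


Search for a satisfying assignment over {c, w}.
Try c=F, w=F: the formula evaluates to T.
A satisfying assignment exists.

Satisfiable.


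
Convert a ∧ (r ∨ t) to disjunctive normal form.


Step 1: Distribute ∧ over ∨: a ∧ (r ∨ t) = (a ∧ r) ∨ (a ∧ t).

(a ∧ r) ∨ (a ∧ t)


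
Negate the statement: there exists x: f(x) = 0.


¬(for all x: φ) = there exists x: ¬φ, and ¬(there exists x: φ) = for all x: ¬φ.
Apply to the existential statement.

for all x: NOT(f(x) = 0)


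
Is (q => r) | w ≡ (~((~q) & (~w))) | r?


Compare truth tables:
q | r | w | φ | ψ
-----------------
False | False | False | True | False
True | False | False | False | True
False | True | False | True | True
True | True | False | True | True
False | False | True | True | True
True | False | True | True | True
False | True | True | True | True
True | True | True | True | True
They differ at row 1 (q=False, r=False, w=False): φ=True but ψ=False.

No, they are not logically equivalent.


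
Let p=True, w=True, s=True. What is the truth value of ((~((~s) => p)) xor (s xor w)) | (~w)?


Substitute p=True, w=True, s=True:
~s = False
(~s) => p = False => True = True
~((~s) => p) = False
s xor w = True xor True = False
(~((~s) => p)) xor (s xor w) = False xor False = False
~w = False
((~((~s) => p)) xor (s xor w)) | (~w) = False | False = False

False


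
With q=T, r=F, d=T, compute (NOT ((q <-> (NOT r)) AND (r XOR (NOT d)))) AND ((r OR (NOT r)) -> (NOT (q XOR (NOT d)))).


Substitute q=T, r=F, d=T:
… (earlier sub-steps elided)
r XOR (NOT d) = F XOR F = F
(q <-> (NOT r)) AND (r XOR (NOT d)) = T AND F = F
NOT ((q <-> (NOT r)) AND (r XOR (NOT d))) = T
NOT r = T
r OR (NOT r) = F OR T = T
NOT d = F
q XOR (NOT d) = T XOR F = T
NOT (q XOR (NOT d)) = F
(r OR (NOT r)) -> (NOT (q XOR (NOT d))) = T -> F = F
(NOT ((q <-> (NOT r)) AND (r XOR (NOT d)))) AND ((r OR (NOT r)) -> (NOT (q XOR (NOT d)))) = T AND F = F

F


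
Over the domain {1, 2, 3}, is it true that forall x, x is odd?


Evaluate the predicate on each element: 1:True, 2:False, 3:True.
Counterexample x = 2 fails the predicate.

False


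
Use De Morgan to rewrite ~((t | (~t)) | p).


De Morgan: the negation of a disjunction is the conjunction of the negations.
Distribute ~ across |, flipping it to &, and negate each literal.

((~t) & t) & (~p)


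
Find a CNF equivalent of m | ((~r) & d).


Step 1: Distribute ∨ over ∧: m ∨ ((¬r) ∧ d) = (m ∨ (¬r)) ∧ (m ∨ d).

(m | (~r)) & (m | d)


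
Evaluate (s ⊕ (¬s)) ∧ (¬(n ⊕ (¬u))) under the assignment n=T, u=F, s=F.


Substitute n=T, u=F, s=F:
¬s = T
s ⊕ (¬s) = F ⊕ T = T
¬u = T
n ⊕ (¬u) = T ⊕ T = F
¬(n ⊕ (¬u)) = T
(s ⊕ (¬s)) ∧ (¬(n ⊕ (¬u))) = T ∧ T = T

T


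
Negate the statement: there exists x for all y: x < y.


Negation flips each quantifier (∀↔∃) and negates the inner predicate.
¬(there exists x for all y: φ) = for all x there exists y: ¬φ.

for all x there exists y: NOT(x < y)


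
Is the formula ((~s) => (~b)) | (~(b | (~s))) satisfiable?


Search for a satisfying assignment over {b, s}.
Try b=False, s=False: the formula evaluates to True.
A satisfying assignment exists.

Satisfiable.


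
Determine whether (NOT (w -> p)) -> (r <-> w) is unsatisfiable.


Truth table over {p, r, w}:
p | r | w | φ
-------------
F | F | F | T
T | F | F | T
F | T | F | T
T | T | F | T
F | F | T | F
T | F | T | T
F | T | T | T
T | T | T | T
Satisfying assignment at row 1: p=F, r=F, w=F gives T.

No, it is not a contradiction.


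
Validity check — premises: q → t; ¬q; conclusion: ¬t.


This is denying the antecedent (fallacy). There exist truth assignments where the premises are all true but the conclusion is false.

Invalid.


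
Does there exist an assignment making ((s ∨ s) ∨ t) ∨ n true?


Search for a satisfying assignment over {n, s, t}.
Try n=T, s=F, t=F: the formula evaluates to T.
A satisfying assignment exists.

Satisfiable.


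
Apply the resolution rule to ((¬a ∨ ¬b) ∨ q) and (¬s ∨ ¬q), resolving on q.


The clauses contain complementary literals q and ¬q.
Resolution eliminates this pair and disjoins the remaining literals (merging duplicates).

((¬b ∨ ¬a) ∨ ¬s)


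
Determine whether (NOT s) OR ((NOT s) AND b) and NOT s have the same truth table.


Compare truth tables:
b | s | φ | ψ
-------------
F | F | T | T
T | F | T | T
F | T | F | F
T | T | F | F
The columns φ and ψ agree on every row.

Yes, they are logically equivalent.


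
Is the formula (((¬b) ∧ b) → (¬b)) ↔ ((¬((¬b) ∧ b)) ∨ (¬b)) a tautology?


Build the truth table over {b}:
b | φ
-----
F | T
T | T
Every row evaluates to true.

Yes, it is a tautology.


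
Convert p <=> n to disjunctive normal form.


Step 1: p ↔ n is true exactly when both agree: (p ∧ n) ∨ (¬p ∧ ¬n).

(p & n) | ((~p) & (~n))


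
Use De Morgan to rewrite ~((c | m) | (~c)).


De Morgan: the negation of a disjunction is the conjunction of the negations.
Distribute ~ across |, flipping it to &, and negate each literal.

((~c) & (~m)) & c


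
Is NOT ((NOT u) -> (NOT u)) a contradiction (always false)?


Truth table over {u}:
u | φ
-----
F | F
T | F
Every row is false.

Yes, it is a contradiction.


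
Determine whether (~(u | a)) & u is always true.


Build the truth table over {a, u}:
a | u | φ
---------
False | False | False
True | False | False
False | True | False
True | True | False
Counterexample at row 1: with a=False, u=False, the formula is False.

No, it is not a tautology.


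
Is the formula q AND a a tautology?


Build the truth table over {a, q}:
a | q | φ
---------
F | F | F
T | F | F
F | T | F
T | T | T
Counterexample at row 1: with a=F, q=F, the formula is F.

No, it is not a tautology.


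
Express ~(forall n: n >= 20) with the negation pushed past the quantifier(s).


¬(forall x: φ) = exists x: ¬φ, and ¬(exists x: φ) = forall x: ¬φ.
Apply to the universal statement.

exists n: ~(n >= 20)


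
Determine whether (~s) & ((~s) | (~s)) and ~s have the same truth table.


Compare truth tables:
s | φ | ψ
---------
False | True | True
True | False | False
The columns φ and ψ agree on every row.

Yes, they are logically equivalent.


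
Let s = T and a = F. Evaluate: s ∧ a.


Conjunction is true only when both operands are true.
Substitute: s=T, a=F.
T ∧ F evaluates to F.

F


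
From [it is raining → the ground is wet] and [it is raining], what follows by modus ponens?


Modus ponens: from (P → Q) and P, infer Q.
P = 'it is raining' is asserted, and P → Q holds, so Q follows.

the ground is wet.


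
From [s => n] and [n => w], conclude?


Hypothetical syllogism: from (P → Q) and (Q → R), infer (P → R).
Chain the two implications through the shared middle term 'n'.

s => w


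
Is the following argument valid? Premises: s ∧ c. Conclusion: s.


This matches the form of conjunction elimination: the conclusion follows in every model of the premises.

Valid.


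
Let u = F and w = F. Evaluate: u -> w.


Implication is false only when antecedent is true and consequent is false.
Substitute: u=F, w=F.
F -> F evaluates to T.

T


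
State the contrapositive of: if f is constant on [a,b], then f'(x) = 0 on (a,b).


The contrapositive of (P → Q) is (¬Q → ¬P); it is logically equivalent to the original.
Here P = 'f is constant on [a,b]' and Q = 'f'(x) = 0 on (a,b)'.

If not (f'(x) = 0 on (a,b)), then not (f is constant on [a,b]).


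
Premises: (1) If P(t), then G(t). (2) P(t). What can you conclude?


Modus ponens: from (P → Q) and P, infer Q.
P = 'P(t)' is asserted, and P → Q holds, so Q follows.

G(t).


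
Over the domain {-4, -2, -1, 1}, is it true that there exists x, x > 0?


Evaluate the predicate on each element: -4:F, -2:F, -1:F, 1:T.
Witness x = 1 satisfies the predicate.

T


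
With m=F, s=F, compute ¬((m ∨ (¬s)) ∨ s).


Substitute m=F, s=F:
¬s = T
m ∨ (¬s) = F ∨ T = T
(m ∨ (¬s)) ∨ s = T ∨ F = T
¬((m ∨ (¬s)) ∨ s) = F

F


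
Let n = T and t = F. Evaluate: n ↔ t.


Biconditional is true when both operands have the same truth value.
Substitute: n=T, t=F.
T ↔ F evaluates to F.

F


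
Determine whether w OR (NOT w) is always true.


Build the truth table over {w}:
w | φ
-----
F | T
T | T
Every row evaluates to true.

Yes, it is a tautology.


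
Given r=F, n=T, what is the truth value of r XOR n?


Exclusive or is true when exactly one operand is true.
Substitute: r=F, n=T.
F XOR T evaluates to T.

T


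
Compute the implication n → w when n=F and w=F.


Implication is false only when antecedent is true and consequent is false.
Substitute: n=F, w=F.
F → F evaluates to T.

T


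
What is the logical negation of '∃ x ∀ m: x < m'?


Negation flips each quantifier (∀↔∃) and negates the inner predicate.
¬(∃ x ∀ m: φ) = ∀ x ∃ m: ¬φ.

∀ x ∃ m: ¬(x < m)


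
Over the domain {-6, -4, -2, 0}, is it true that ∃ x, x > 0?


Evaluate the predicate on each element: -6:F, -4:F, -2:F, 0:F.
No element satisfies the predicate.

F


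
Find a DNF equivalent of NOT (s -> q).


Step 1: Rewrite implication then negate: ¬(¬s ∨ q) = s ∧ ¬q.

s AND (NOT q)


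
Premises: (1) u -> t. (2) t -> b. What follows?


Hypothetical syllogism: from (P → Q) and (Q → R), infer (P → R).
Chain the two implications through the shared middle term 't'.

u -> b


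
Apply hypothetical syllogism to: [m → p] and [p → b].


Hypothetical syllogism: from (P → Q) and (Q → R), infer (P → R).
Chain the two implications through the shared middle term 'p'.

m → b


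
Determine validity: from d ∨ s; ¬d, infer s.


This matches the form of disjunctive syllogism: the conclusion follows in every model of the premises.

Valid.


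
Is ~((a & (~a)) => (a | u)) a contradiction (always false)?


Truth table over {a, u}:
a | u | φ
---------
False | False | False
True | False | False
False | True | False
True | True | False
Every row is false.

Yes, it is a contradiction.


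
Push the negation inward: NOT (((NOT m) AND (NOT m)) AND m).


De Morgan: the negation of a conjunction is the disjunction of the negations.
Distribute NOT across AND, flipping it to OR, and negate each literal.

(m OR m) OR (NOT m)


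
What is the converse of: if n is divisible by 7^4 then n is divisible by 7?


The converse of (P → Q) is (Q → P). It is not in general equivalent to the original.
Here P = 'n is divisible by 7^4' and Q = 'n is divisible by 7'.

If n is divisible by 7, then n is divisible by 7^4.


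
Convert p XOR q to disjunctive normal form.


Step 1: p ⊕ q is true exactly when they disagree: (p ∧ ¬q) ∨ (¬p ∧ q).

(p AND (NOT q)) OR ((NOT p) AND q)


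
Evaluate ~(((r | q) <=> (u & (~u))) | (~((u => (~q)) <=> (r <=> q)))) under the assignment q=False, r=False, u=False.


Substitute q=False, r=False, u=False:
… (earlier sub-steps elided)
~u = True
u & (~u) = False & True = False
(r | q) <=> (u & (~u)) = False <=> False = True
~q = True
u => (~q) = False => True = True
r <=> q = False <=> False = True
(u => (~q)) <=> (r <=> q) = True <=> True = True
~((u => (~q)) <=> (r <=> q)) = False
((r | q) <=> (u & (~u))) | (~((u => (~q)) <=> (r <=> q))) = True | False = True
~(((r | q) <=> (u & (~u))) | (~((u => (~q)) <=> (r <=> q)))) = False

False


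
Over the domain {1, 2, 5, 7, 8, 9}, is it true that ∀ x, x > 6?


Evaluate the predicate on each element: 1:F, 2:F, 5:F, 7:T, 8:T, 9:T.
Counterexample x = 1 fails the predicate.

F


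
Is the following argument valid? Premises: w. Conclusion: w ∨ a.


This matches the form of disjunction introduction: the conclusion follows in every model of the premises.

Valid.


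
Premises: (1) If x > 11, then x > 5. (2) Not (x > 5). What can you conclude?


Modus tollens: from (P → Q) and ¬Q, infer ¬P.
Q = 'x > 5' is denied; since P → Q, P must also fail.

Not (x > 11).


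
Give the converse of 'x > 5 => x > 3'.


The converse of (P → Q) is (Q → P). It is not in general equivalent to the original.
Here P = 'x > 5' and Q = 'x > 3'.

If x > 3, then x > 5.


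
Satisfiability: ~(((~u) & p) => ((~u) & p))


Check all 4 assignments over {p, u}:
p | u | φ
---------
False | False | False
True | False | False
False | True | False
True | True | False
No assignment makes the formula true.

Unsatisfiable.


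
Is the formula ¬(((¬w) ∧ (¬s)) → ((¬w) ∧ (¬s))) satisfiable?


Check all 4 assignments over {s, w}:
s | w | φ
---------
F | F | F
T | F | F
F | T | F
T | T | F
No assignment makes the formula true.

Unsatisfiable.


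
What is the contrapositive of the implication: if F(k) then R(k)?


The contrapositive of (P → Q) is (¬Q → ¬P); it is logically equivalent to the original.
Here P = 'F(k)' and Q = 'R(k)'.

If not (R(k)), then not (F(k)).


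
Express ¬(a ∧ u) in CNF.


Step 1: Apply De Morgan: ¬(a ∧ u) = ¬a ∨ ¬u.

(¬a) ∨ (¬u)


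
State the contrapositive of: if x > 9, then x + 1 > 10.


The contrapositive of (P → Q) is (¬Q → ¬P); it is logically equivalent to the original.
Here P = 'x > 9' and Q = 'x + 1 > 10'.

If not (x + 1 > 10), then not (x > 9).


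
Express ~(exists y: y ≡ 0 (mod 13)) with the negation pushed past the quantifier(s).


¬(forall x: φ) = exists x: ¬φ, and ¬(exists x: φ) = forall x: ¬φ.
Apply to the existential statement.

forall y: ~(y ≡ 0 (mod 13))


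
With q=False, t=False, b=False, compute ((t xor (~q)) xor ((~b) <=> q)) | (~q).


Substitute q=False, t=False, b=False:
~q = True
t xor (~q) = False xor True = True
~b = True
(~b) <=> q = True <=> False = False
(t xor (~q)) xor ((~b) <=> q) = True xor False = True
~q = True
((t xor (~q)) xor ((~b) <=> q)) | (~q) = True | True = True

True


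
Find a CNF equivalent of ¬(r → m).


Step 1: Rewrite r → m as ¬r ∨ m.
Step 2: Negate: ¬(¬r ∨ m) = r ∧ ¬m (De Morgan + double negation).

r ∧ (¬m)


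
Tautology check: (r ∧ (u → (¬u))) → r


Build the truth table over {r, u}:
r | u | φ
---------
F | F | T
T | F | T
F | T | T
T | T | T
Every row evaluates to true.

Yes, it is a tautology.


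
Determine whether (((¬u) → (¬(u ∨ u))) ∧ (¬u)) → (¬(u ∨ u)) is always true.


Build the truth table over {u}:
u | φ
-----
F | T
T | T
Every row evaluates to true.

Yes, it is a tautology.


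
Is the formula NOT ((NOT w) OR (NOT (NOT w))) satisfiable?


Check all 2 assignments over {w}:
w | φ
-----
F | F
T | F
No assignment makes the formula true.

Unsatisfiable.
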